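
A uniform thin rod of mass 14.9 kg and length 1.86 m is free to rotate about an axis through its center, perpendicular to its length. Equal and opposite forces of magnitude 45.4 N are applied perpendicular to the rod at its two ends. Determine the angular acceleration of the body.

α ≈ 19.7 rad/s²

I = (1/12)ML² = (1/12)(14.9)(1.86)² = 4.296 kg·m².
The couple gives τ = F·(L/2) + F·(L/2) = F L = (45.4)(1.86) = 84.44 N·m.
From τ = Iα: α = 84.44/4.296 = 19.66 rad/s².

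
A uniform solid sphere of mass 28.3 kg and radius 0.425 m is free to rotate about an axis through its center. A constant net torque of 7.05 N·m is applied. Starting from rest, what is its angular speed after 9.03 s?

ω ≈ 31.1 rad/s

I = (2/5)MR² = (2/5)(28.3)(0.425)² = 2.045 kg·m².
α = τ/I = 7.05/2.045 = 3.448 rad/s².
ω = ω₀ + αt = 0 + (3.448)(9.03) = 31.14 rad/s.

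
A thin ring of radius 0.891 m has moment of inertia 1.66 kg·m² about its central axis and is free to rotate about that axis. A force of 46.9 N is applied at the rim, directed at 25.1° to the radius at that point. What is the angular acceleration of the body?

Only the tangential component produces torque: τ = F R sinθ = (46.9)(0.891) sin 25.1° = 17.73 N·m.
Newton's second law for rotation, τ = Iα, gives α = τ/I = 17.73/1.660 = 10.68 rad/s².

α ≈ 10.7 rad/s²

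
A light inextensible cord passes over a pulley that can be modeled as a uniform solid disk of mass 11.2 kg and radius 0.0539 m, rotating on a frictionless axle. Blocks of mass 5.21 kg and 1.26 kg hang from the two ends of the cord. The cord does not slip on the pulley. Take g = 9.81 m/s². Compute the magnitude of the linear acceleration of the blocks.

I = ½MR² = (1/2)(11.2)(0.0539)² = 0.01627 kg·m².
Heavier block: m₁g − T₁ = m₁a. Lighter block: T₂ − m₂g = m₂a.
Pulley: (T₁ − T₂)R = Iα = I(a/R), so T₁ − T₂ = (I/R²)a = (1/2)M_p a = 5.600·a.
Adding the three: (m₁ − m₂)g = (m₁ + m₂ + 5.600)a, so a = (5.21 − 1.26)(9.81)/(5.21 + 1.26 + 5.600) = 3.210 m/s².

a ≈ 3.21 m/s²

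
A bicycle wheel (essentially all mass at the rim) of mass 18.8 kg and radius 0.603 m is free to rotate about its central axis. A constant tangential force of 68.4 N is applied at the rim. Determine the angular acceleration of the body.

α ≈ 6.03 rad/s²

I = MR² = (18.8)(0.603)² = 6.836 kg·m².
τ = F R = (68.4)(0.603) = 41.25 N·m.
Newton's second law for rotation, τ = Iα, gives α = τ/I = 41.25/6.836 = 6.034 rad/s².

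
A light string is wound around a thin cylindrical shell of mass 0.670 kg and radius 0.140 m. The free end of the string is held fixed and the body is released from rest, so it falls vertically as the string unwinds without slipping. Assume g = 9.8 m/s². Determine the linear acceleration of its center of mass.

Translation: Mg − T = Ma. Rotation about the center: TR = Iα with I = MR².
With a = αR: T = (I/R²)a = M a, so Mg = (1 + 1.000)Ma.
a = g/(1 + 1.000) = 9.8/2.000 = 4.900 m/s².

a ≈ 4.90 m/s²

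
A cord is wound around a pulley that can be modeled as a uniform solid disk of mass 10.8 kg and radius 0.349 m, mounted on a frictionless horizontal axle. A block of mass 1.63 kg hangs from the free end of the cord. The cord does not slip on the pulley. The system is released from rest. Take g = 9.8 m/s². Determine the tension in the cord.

T ≈ 12.3 N

I = ½MR² = (1/2)(10.8)(0.349)² = 0.6577 kg·m².
Block: mg − T = ma. Pulley: TR = Iα. No-slip: a = αR, so T = (I/R²)a = 5.400·a.
Then mg = (m + 5.400)a, so a = (1.63)(9.8)/(1.63 + 5.400) = 2.272 m/s².
T = 5.400·a = 12.27 N.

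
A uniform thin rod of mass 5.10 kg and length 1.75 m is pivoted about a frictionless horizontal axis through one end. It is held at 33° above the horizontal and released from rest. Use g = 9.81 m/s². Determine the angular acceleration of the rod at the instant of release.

α ≈ 7.05 rad/s²

About the pivot, I = (1/3)ML² = (1/3)(5.10)(1.75)² = 5.206 kg·m².
The weight acts at the center, a distance L/2 = 0.8750 m from the pivot; τ = Mg(L/2) cos 33° = 36.71 N·m.
α = τ/I = 36.71/5.206 = 7.052 rad/s².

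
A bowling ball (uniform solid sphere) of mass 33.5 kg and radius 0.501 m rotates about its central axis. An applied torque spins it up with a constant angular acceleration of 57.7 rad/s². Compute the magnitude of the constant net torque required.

I = (2/5)MR² = (2/5)(33.5)(0.501)² = 3.363 kg·m².
τ = Iα = (3.363)(57.70) = 194.1 N·m.

τ ≈ 194 N·m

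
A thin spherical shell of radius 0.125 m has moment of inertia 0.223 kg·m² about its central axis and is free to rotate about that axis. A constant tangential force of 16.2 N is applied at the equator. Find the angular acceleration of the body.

τ = F R = (16.2)(0.125) = 2.025 N·m.
From τ = Iα: α = 2.025/0.2230 = 9.081 rad/s².

α ≈ 9.08 rad/s²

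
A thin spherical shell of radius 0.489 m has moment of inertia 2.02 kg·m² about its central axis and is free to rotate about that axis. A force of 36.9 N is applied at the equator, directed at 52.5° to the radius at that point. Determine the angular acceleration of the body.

α ≈ 7.09 rad/s²

Only the tangential component produces torque: τ = F R sinθ = (36.9)(0.489) sin 52.5° = 14.32 N·m.
Newton's second law for rotation, τ = Iα, gives α = τ/I = 14.32/2.020 = 7.087 rad/s².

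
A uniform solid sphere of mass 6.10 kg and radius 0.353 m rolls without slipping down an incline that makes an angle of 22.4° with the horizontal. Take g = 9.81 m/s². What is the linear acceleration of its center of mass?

a ≈ 2.67 m/s²

Translation along the incline: Mg sinθ − f = Ma.
Rotation about the center: fR = Iα with I = (2/5)MR². No-slip gives a = αR, so f = (I/R²)a = (2/5)M a.
Substituting: Mg sinθ = (1 + 0.4000)Ma, so a = g sinθ/(1 + 0.4000) = (9.81) sin 22.4° / 1.400 = 2.670 m/s².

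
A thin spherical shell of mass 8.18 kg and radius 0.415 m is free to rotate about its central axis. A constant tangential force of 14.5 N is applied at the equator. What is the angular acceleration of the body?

α ≈ 6.41 rad/s²

I = (2/3)MR² = (2/3)(8.18)(0.415)² = 0.9392 kg·m².
τ = F R = (14.5)(0.415) = 6.018 N·m.
From τ = Iα: α = 6.018/0.9392 = 6.407 rad/s².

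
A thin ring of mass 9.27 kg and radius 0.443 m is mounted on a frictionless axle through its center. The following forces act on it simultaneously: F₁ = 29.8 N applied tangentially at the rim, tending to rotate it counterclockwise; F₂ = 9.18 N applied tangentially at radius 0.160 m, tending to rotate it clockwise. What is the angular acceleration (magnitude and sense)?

α ≈ 6.45 rad/s², counterclockwise

I = MR² = (9.27)(0.443)² = 1.819 kg·m².
Taking counterclockwise as positive: τ₁ = +(29.8)(0.443) = +13.20 N·m; τ₂ = −(9.18)(0.160) = −1.469 N·m.
Net torque τ = 11.73 N·m.
α = τ/I = 11.73/1.819 = 6.449 rad/s².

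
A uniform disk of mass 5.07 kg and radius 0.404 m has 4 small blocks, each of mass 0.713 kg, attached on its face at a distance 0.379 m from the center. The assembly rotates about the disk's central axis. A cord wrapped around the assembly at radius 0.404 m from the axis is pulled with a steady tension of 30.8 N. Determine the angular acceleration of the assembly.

α ≈ 15.1 rad/s²

I_disk = ½MR² = ½(5.07)(0.404)² = 0.4138 kg·m².
I_blocks = 4·m·r² = 4(0.713)(0.379)² = 0.4097 kg·m².
Total I = 0.8234 kg·m².
τ = F r = (30.8)(0.404) = 12.44 N·m.
α = τ/I = 12.44/0.8234 = 15.11 rad/s².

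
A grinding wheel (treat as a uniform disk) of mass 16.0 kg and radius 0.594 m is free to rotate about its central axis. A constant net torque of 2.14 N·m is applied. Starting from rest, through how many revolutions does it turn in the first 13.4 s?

≈ 10.8 revolutions

I = ½MR² = (1/2)(16.0)(0.594)² = 2.823 kg·m².
α = τ/I = 2.14/2.823 = 0.7581 rad/s².
θ = ½αt² = ½(0.7581)(13.4)² = 68.07 rad.
Revolutions = θ/(2π) = 10.83.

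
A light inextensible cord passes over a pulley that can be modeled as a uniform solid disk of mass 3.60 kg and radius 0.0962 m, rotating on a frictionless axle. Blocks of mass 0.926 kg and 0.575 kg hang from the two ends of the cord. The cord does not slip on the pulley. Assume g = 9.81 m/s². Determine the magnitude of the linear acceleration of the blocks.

I = ½MR² = (1/2)(3.60)(0.0962)² = 0.01666 kg·m².
Heavier block: m₁g − T₁ = m₁a. Lighter block: T₂ − m₂g = m₂a.
Pulley: (T₁ − T₂)R = Iα = I(a/R), so T₁ − T₂ = (I/R²)a = (1/2)M_p a = 1.800·a.
Adding the three: (m₁ − m₂)g = (m₁ + m₂ + 1.800)a, so a = (0.926 − 0.575)(9.81)/(0.926 + 0.575 + 1.800) = 1.043 m/s².

a ≈ 1.04 m/s²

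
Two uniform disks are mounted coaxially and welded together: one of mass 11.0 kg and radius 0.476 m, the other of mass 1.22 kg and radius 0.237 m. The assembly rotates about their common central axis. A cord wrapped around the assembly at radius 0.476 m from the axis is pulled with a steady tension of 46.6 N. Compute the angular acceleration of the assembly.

α ≈ 17.3 rad/s²

I = ½M₁R₁² + ½M₂R₂² = ½(11.0)(0.476)² + ½(1.22)(0.237)² = 1.280 kg·m².
τ = F r = (46.6)(0.476) = 22.18 N·m.
α = τ/I = 22.18/1.280 = 17.32 rad/s².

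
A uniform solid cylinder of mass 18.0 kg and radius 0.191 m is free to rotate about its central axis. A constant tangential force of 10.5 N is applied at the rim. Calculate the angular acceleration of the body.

I = ½MR² = (1/2)(18.0)(0.191)² = 0.3283 kg·m².
τ = F R = (10.5)(0.191) = 2.006 N·m.
Newton's second law for rotation, τ = Iα, gives α = τ/I = 2.006/0.3283 = 6.108 rad/s².

α ≈ 6.11 rad/s²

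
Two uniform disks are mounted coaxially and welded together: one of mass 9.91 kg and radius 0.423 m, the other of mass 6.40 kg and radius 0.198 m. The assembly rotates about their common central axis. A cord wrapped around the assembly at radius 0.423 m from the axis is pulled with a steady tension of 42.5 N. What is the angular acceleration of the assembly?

α ≈ 17.8 rad/s²

I = ½M₁R₁² + ½M₂R₂² = ½(9.91)(0.423)² + ½(6.40)(0.198)² = 1.012 kg·m².
τ = F r = (42.5)(0.423) = 17.98 N·m.
α = τ/I = 17.98/1.012 = 17.76 rad/s².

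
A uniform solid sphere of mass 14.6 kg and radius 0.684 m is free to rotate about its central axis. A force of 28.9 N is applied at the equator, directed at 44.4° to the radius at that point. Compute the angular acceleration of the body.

I = (2/5)MR² = (2/5)(14.6)(0.684)² = 2.732 kg·m².
Only the tangential component produces torque: τ = F R sinθ = (28.9)(0.684) sin 44.4° = 13.83 N·m.
From τ = Iα: α = 13.83/2.732 = 5.062 rad/s².

α ≈ 5.06 rad/s²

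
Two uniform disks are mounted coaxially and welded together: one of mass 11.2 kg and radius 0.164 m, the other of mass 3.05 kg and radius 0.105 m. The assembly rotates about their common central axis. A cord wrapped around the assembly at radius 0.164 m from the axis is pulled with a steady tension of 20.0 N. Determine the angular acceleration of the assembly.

α ≈ 19.6 rad/s²

I = ½M₁R₁² + ½M₂R₂² = ½(11.2)(0.164)² + ½(3.05)(0.105)² = 0.1674 kg·m².
τ = F r = (20.0)(0.164) = 3.280 N·m.
α = τ/I = 3.280/0.1674 = 19.59 rad/s².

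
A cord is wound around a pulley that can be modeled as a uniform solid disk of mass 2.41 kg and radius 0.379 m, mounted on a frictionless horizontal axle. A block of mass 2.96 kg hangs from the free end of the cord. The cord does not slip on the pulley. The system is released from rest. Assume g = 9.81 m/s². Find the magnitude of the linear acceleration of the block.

a ≈ 6.97 m/s²

I = ½MR² = (1/2)(2.41)(0.379)² = 0.1731 kg·m².
Block: mg − T = ma. Pulley: TR = Iα. No-slip: a = αR, so T = (I/R²)a = 1.205·a.
Then mg = (m + 1.205)a, so a = (2.96)(9.81)/(2.96 + 1.205) = 6.972 m/s².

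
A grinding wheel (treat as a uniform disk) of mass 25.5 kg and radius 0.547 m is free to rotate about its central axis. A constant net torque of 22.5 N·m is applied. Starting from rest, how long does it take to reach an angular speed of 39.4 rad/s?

I = ½MR² = (1/2)(25.5)(0.547)² = 3.815 kg·m².
α = τ/I = 22.5/3.815 = 5.898 rad/s².
ω = αt ⇒ t = ω/α = 39.4/5.898 = 6.680 s.

t ≈ 6.68 s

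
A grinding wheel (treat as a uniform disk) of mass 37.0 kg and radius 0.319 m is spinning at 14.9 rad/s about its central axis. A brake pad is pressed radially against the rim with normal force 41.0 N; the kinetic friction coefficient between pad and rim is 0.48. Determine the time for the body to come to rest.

I = ½MR² = (1/2)(37.0)(0.319)² = 1.883 kg·m².
Friction force f = μN = (0.48)(41.0) = 19.68 N at the rim; torque magnitude τ = fR = 6.278 N·m, opposing ω.
|α| = τ/I = 6.278/1.883 = 3.335 rad/s² (deceleration).
0 = ω₀ − |α|t ⇒ t = ω₀/|α| = 14.9/3.335 = 4.468 s.

t ≈ 4.47 s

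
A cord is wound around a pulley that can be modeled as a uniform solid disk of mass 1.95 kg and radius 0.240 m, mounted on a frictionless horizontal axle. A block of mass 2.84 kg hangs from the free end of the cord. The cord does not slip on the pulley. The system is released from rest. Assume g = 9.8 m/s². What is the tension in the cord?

T ≈ 7.11 N

I = ½MR² = (1/2)(1.95)(0.240)² = 0.05616 kg·m².
Block: mg − T = ma. Pulley: TR = Iα. No-slip: a = αR, so T = (I/R²)a = 0.9750·a.
Then mg = (m + 0.9750)a, so a = (2.84)(9.8)/(2.84 + 0.9750) = 7.295 m/s².
T = 0.9750·a = 7.113 N.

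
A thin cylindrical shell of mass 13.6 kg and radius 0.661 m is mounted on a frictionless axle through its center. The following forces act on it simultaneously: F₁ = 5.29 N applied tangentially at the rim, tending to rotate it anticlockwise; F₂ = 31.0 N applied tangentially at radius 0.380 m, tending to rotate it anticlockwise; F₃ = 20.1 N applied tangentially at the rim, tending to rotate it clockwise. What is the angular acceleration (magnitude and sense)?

I = MR² = (13.6)(0.661)² = 5.942 kg·m².
Taking anticlockwise as positive: τ₁ = +(5.29)(0.661) = +3.497 N·m; τ₂ = +(31.0)(0.380) = +11.78 N·m; τ₃ = −(20.1)(0.661) = −13.29 N·m.
Net torque τ = 1.991 N·m.
α = τ/I = 1.991/5.942 = 0.3350 rad/s².

α ≈ 0.335 rad/s², anticlockwise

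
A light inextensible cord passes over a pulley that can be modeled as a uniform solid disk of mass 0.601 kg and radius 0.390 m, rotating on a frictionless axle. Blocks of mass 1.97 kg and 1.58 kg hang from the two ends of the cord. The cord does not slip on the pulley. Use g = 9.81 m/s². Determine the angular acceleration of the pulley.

α ≈ 2.55 rad/s²

I = ½MR² = (1/2)(0.601)(0.390)² = 0.04571 kg·m².
Heavier block: m₁g − T₁ = m₁a. Lighter block: T₂ − m₂g = m₂a.
Pulley: (T₁ − T₂)R = Iα = I(a/R), so T₁ − T₂ = (I/R²)a = (1/2)M_p a = 0.3005·a.
Adding the three: (m₁ − m₂)g = (m₁ + m₂ + 0.3005)a, so a = (1.97 − 1.58)(9.81)/(1.97 + 1.58 + 0.3005) = 0.9936 m/s².
α = a/R = 0.9936/0.390 = 2.548 rad/s².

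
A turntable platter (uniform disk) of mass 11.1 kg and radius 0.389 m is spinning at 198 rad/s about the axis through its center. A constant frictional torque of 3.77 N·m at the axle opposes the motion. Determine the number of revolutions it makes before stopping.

I = ½MR² = (1/2)(11.1)(0.389)² = 0.8398 kg·m².
The net torque has magnitude 3.77 N·m, opposing ω.
|α| = τ/I = 3.770/0.8398 = 4.489 rad/s² (deceleration).
ω² = ω₀² − 2|α|θ with ω = 0 ⇒ θ = ω₀²/(2|α|) = 4367 rad = 695.0 rev.

≈ 695 revolutions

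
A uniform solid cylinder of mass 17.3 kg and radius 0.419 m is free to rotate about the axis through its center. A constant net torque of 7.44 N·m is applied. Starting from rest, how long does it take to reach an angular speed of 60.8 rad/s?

I = ½MR² = (1/2)(17.3)(0.419)² = 1.519 kg·m².
α = τ/I = 7.44/1.519 = 4.899 rad/s².
ω = αt ⇒ t = ω/α = 60.8/4.899 = 12.41 s.

t ≈ 12.4 s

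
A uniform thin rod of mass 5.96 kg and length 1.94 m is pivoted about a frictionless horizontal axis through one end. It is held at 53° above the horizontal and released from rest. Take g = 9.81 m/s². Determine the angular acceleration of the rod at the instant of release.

About the pivot, I = (1/3)ML² = (1/3)(5.96)(1.94)² = 7.477 kg·m².
The weight acts at the center, a distance L/2 = 0.9700 m from the pivot; τ = Mg(L/2) cos 53° = 34.13 N·m.
α = τ/I = 34.13/7.477 = 4.565 rad/s².
(Equivalently α = (3g/(2L)) cos 53° = 4.565 rad/s².)

α ≈ 4.56 rad/s²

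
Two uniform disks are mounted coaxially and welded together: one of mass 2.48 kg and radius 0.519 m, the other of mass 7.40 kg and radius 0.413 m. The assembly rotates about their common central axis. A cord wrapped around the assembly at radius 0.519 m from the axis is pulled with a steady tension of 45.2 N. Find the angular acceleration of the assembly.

α ≈ 24.3 rad/s²

I = ½M₁R₁² + ½M₂R₂² = ½(2.48)(0.519)² + ½(7.40)(0.413)² = 0.9651 kg·m².
τ = F r = (45.2)(0.519) = 23.46 N·m.
α = τ/I = 23.46/0.9651 = 24.31 rad/s².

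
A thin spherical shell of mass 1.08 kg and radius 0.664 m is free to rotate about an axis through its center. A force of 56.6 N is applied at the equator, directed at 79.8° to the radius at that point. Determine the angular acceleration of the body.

α ≈ 117 rad/s²

I = (2/3)MR² = (2/3)(1.08)(0.664)² = 0.3174 kg·m².
Only the tangential component produces torque: τ = F R sinθ = (56.6)(0.664) sin 79.8° = 36.99 N·m.
From τ = Iα: α = 36.99/0.3174 = 116.5 rad/s².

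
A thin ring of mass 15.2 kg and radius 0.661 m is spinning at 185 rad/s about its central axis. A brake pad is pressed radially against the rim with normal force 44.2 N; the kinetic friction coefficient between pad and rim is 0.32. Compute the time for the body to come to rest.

I = MR² = (15.2)(0.661)² = 6.641 kg·m².
Friction force f = μN = (0.32)(44.2) = 14.14 N at the rim; torque magnitude τ = fR = 9.349 N·m, opposing ω.
|α| = τ/I = 9.349/6.641 = 1.408 rad/s² (deceleration).
0 = ω₀ − |α|t ⇒ t = ω₀/|α| = 185/1.408 = 131.4 s.

t ≈ 131 s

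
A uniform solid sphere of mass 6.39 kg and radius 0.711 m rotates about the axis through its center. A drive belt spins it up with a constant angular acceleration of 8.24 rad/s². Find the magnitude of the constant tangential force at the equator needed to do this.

I = (2/5)MR² = (2/5)(6.39)(0.711)² = 1.292 kg·m².
The required torque is τ = Iα = (1.292)(8.240) = 10.65 N·m.
A tangential force at the equator gives τ = FR, so F = τ/R = 10.65/0.711 = 14.97 N.

F ≈ 15.0 N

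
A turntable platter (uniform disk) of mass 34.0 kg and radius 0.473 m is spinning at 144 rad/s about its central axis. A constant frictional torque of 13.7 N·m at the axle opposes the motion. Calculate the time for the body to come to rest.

I = ½MR² = (1/2)(34.0)(0.473)² = 3.803 kg·m².
The net torque has magnitude 13.7 N·m, opposing ω.
|α| = τ/I = 13.70/3.803 = 3.602 rad/s² (deceleration).
0 = ω₀ − |α|t ⇒ t = ω₀/|α| = 144/3.602 = 39.98 s.

t ≈ 40.0 s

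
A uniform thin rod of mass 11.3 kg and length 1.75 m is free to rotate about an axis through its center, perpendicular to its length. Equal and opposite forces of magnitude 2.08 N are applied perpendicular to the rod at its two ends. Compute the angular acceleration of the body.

I = (1/12)ML² = (1/12)(11.3)(1.75)² = 2.884 kg·m².
The couple gives τ = F·(L/2) + F·(L/2) = F L = (2.08)(1.75) = 3.640 N·m.
Newton's second law for rotation, τ = Iα, gives α = τ/I = 3.640/2.884 = 1.262 rad/s².

α ≈ 1.26 rad/s²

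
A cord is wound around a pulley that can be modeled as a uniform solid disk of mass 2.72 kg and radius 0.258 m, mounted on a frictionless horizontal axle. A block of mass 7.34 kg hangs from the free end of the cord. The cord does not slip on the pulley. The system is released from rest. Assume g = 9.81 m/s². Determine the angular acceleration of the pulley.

α ≈ 32.1 rad/s²

I = ½MR² = (1/2)(2.72)(0.258)² = 0.09053 kg·m².
Block: mg − T = ma. Pulley: TR = Iα. No-slip: a = αR, so T = (I/R²)a = 1.360·a.
Then mg = (m + 1.360)a, so a = (7.34)(9.81)/(7.34 + 1.360) = 8.276 m/s².
α = a/R = 8.276/0.258 = 32.08 rad/s².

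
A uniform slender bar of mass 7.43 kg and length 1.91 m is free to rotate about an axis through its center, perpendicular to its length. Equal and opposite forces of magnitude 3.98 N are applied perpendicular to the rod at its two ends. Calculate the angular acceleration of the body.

I = (1/12)ML² = (1/12)(7.43)(1.91)² = 2.259 kg·m².
The couple gives τ = F·(L/2) + F·(L/2) = F L = (3.98)(1.91) = 7.602 N·m.
From τ = Iα: α = 7.602/2.259 = 3.365 rad/s².

α ≈ 3.37 rad/s²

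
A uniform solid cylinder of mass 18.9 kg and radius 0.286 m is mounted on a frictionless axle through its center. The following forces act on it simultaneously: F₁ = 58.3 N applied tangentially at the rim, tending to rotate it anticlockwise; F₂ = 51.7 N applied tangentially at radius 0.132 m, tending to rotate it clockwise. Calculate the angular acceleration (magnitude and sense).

α ≈ 12.7 rad/s², anticlockwise

I = ½MR² = (1/2)(18.9)(0.286)² = 0.7730 kg·m².
Taking anticlockwise as positive: τ₁ = +(58.3)(0.286) = +16.67 N·m; τ₂ = −(51.7)(0.132) = −6.824 N·m.
Net torque τ = 9.849 N·m.
α = τ/I = 9.849/0.7730 = 12.74 rad/s².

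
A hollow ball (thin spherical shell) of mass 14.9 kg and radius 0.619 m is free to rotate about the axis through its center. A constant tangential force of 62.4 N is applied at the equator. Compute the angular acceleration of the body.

α ≈ 10.1 rad/s²

I = (2/3)MR² = (2/3)(14.9)(0.619)² = 3.806 kg·m².
τ = F R = (62.4)(0.619) = 38.63 N·m.
Newton's second law for rotation, τ = Iα, gives α = τ/I = 38.63/3.806 = 10.15 rad/s².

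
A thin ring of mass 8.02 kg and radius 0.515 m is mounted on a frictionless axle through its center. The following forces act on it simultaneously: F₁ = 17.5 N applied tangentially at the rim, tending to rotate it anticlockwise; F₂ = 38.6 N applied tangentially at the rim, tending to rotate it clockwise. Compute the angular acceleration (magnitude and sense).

I = MR² = (8.02)(0.515)² = 2.127 kg·m².
Taking anticlockwise as positive: τ₁ = +(17.5)(0.515) = +9.013 N·m; τ₂ = −(38.6)(0.515) = −19.88 N·m.
Net torque τ = -10.87 N·m.
α = τ/I = -10.87/2.127 = -5.109 rad/s².

α ≈ 5.11 rad/s², clockwise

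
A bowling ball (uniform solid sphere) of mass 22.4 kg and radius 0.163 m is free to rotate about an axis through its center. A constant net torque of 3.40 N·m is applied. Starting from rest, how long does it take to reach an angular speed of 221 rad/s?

I = (2/5)MR² = (2/5)(22.4)(0.163)² = 0.2381 kg·m².
α = τ/I = 3.40/0.2381 = 14.28 rad/s².
ω = αt ⇒ t = ω/α = 221/14.28 = 15.47 s.

t ≈ 15.5 s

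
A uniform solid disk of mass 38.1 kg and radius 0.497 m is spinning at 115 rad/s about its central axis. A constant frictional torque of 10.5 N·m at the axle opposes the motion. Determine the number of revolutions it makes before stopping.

I = ½MR² = (1/2)(38.1)(0.497)² = 4.706 kg·m².
The net torque has magnitude 10.5 N·m, opposing ω.
|α| = τ/I = 10.50/4.706 = 2.231 rad/s² (deceleration).
ω² = ω₀² − 2|α|θ with ω = 0 ⇒ θ = ω₀²/(2|α|) = 2963 rad = 471.6 rev.

≈ 472 revolutions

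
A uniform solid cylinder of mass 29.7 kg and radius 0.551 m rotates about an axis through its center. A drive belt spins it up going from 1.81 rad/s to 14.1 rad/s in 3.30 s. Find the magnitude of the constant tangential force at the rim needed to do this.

I = ½MR² = (1/2)(29.7)(0.551)² = 4.508 kg·m².
α = Δω/Δt = (14.1 − 1.81)/3.30 = 3.724 rad/s².
The required torque is τ = Iα = (4.508)(3.724) = 16.79 N·m.
A tangential force at the rim gives τ = FR, so F = τ/R = 16.79/0.551 = 30.47 N.

F ≈ 30.5 N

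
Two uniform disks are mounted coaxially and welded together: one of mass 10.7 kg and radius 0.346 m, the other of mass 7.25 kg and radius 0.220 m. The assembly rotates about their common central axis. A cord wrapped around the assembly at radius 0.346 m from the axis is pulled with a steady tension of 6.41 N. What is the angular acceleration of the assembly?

α ≈ 2.72 rad/s²

I = ½M₁R₁² + ½M₂R₂² = ½(10.7)(0.346)² + ½(7.25)(0.220)² = 0.8159 kg·m².
τ = F r = (6.41)(0.346) = 2.218 N·m.
α = τ/I = 2.218/0.8159 = 2.718 rad/s².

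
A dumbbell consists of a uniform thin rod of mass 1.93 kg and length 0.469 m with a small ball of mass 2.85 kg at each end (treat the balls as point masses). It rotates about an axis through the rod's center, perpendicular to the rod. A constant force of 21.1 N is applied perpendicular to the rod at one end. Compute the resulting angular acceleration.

I_rod = (1/12)ML² = (1/12)(1.93)(0.469)² = 0.03538 kg·m².
I_balls = 2·m·(L/2)² = 2(2.85)(0.2345)² = 0.3134 kg·m².
Total I = 0.3488 kg·m².
τ = F·(L/2) = (21.1)(0.234) = 4.948 N·m.
α = τ/I = 4.948/0.3488 = 14.18 rad/s².

α ≈ 14.2 rad/s²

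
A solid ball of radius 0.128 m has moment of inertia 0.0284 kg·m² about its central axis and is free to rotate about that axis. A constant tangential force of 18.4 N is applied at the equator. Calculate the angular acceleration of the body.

α ≈ 82.9 rad/s²

τ = F R = (18.4)(0.128) = 2.355 N·m.
Newton's second law for rotation, τ = Iα, gives α = τ/I = 2.355/0.02840 = 82.93 rad/s².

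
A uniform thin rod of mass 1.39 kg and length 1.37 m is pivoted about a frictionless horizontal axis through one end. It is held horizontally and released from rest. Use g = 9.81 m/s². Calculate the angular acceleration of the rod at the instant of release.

α ≈ 10.7 rad/s²

About the pivot, I = (1/3)ML² = (1/3)(1.39)(1.37)² = 0.8696 kg·m².
The weight acts at the center, a distance L/2 = 0.6850 m from the pivot; τ = Mg(L/2) = 9.341 N·m.
α = τ/I = 9.341/0.8696 = 10.74 rad/s².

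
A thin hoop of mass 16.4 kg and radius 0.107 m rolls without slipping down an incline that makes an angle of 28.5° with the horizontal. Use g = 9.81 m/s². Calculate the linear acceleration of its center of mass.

Translation along the incline: Mg sinθ − f = Ma.
Rotation about the center: fR = Iα with I = MR². No-slip gives a = αR, so f = (I/R²)a = M a.
Substituting: Mg sinθ = (1 + 1.000)Ma, so a = g sinθ/(1 + 1.000) = (9.81) sin 28.5° / 2.000 = 2.340 m/s².

a ≈ 2.34 m/s²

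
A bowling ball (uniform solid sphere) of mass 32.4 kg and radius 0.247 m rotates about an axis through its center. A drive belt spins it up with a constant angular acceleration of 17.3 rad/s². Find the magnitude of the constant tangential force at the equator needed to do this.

I = (2/5)MR² = (2/5)(32.4)(0.247)² = 0.7907 kg·m².
The required torque is τ = Iα = (0.7907)(17.30) = 13.68 N·m.
A tangential force at the equator gives τ = FR, so F = τ/R = 13.68/0.247 = 55.38 N.

F ≈ 55.4 N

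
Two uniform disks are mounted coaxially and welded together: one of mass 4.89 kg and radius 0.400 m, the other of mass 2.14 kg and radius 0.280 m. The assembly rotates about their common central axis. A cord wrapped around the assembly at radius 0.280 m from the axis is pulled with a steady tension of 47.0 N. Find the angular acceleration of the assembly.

α ≈ 27.7 rad/s²

I = ½M₁R₁² + ½M₂R₂² = ½(4.89)(0.400)² + ½(2.14)(0.280)² = 0.4751 kg·m².
τ = F r = (47.0)(0.280) = 13.16 N·m.
α = τ/I = 13.16/0.4751 = 27.70 rad/s².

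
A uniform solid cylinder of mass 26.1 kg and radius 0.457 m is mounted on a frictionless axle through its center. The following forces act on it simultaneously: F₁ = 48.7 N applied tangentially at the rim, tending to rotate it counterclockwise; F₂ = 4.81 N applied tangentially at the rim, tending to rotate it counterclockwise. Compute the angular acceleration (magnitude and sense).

I = ½MR² = (1/2)(26.1)(0.457)² = 2.725 kg·m².
Taking counterclockwise as positive: τ₁ = +(48.7)(0.457) = +22.26 N·m; τ₂ = +(4.81)(0.457) = +2.198 N·m.
Net torque τ = 24.45 N·m.
α = τ/I = 24.45/2.725 = 8.972 rad/s².

α ≈ 8.97 rad/s², counterclockwise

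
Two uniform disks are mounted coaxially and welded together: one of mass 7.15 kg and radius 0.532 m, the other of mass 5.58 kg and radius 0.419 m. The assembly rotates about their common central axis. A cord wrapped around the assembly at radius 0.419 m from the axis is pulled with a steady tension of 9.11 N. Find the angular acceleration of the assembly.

α ≈ 2.54 rad/s²

I = ½M₁R₁² + ½M₂R₂² = ½(7.15)(0.532)² + ½(5.58)(0.419)² = 1.502 kg·m².
τ = F r = (9.11)(0.419) = 3.817 N·m.
α = τ/I = 3.817/1.502 = 2.542 rad/s².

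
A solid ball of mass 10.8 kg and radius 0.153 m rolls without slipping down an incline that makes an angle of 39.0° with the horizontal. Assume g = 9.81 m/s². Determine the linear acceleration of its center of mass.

a ≈ 4.41 m/s²

Translation along the incline: Mg sinθ − f = Ma.
Rotation about the center: fR = Iα with I = (2/5)MR². No-slip gives a = αR, so f = (I/R²)a = (2/5)M a.
Substituting: Mg sinθ = (1 + 0.4000)Ma, so a = g sinθ/(1 + 0.4000) = (9.81) sin 39.0° / 1.400 = 4.410 m/s².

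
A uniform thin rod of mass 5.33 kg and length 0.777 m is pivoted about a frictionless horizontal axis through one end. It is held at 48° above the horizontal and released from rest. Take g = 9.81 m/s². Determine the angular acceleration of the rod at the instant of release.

About the pivot, I = (1/3)ML² = (1/3)(5.33)(0.777)² = 1.073 kg·m².
The weight acts at the center, a distance L/2 = 0.3885 m from the pivot; τ = Mg(L/2) cos 48° = 13.59 N·m.
α = τ/I = 13.59/1.073 = 12.67 rad/s².

α ≈ 12.7 rad/s²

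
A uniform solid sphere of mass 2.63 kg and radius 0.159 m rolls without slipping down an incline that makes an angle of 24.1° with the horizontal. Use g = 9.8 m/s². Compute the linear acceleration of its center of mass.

Translation along the incline: Mg sinθ − f = Ma.
Rotation about the center: fR = Iα with I = (2/5)MR². No-slip gives a = αR, so f = (I/R²)a = (2/5)M a.
Substituting: Mg sinθ = (1 + 0.4000)Ma, so a = g sinθ/(1 + 0.4000) = (9.8) sin 24.1° / 1.400 = 2.858 m/s².

a ≈ 2.86 m/s²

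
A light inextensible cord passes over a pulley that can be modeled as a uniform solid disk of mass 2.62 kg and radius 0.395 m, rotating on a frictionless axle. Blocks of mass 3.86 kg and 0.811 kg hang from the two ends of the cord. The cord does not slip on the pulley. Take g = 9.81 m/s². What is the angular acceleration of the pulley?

I = ½MR² = (1/2)(2.62)(0.395)² = 0.2044 kg·m².
Heavier block: m₁g − T₁ = m₁a. Lighter block: T₂ − m₂g = m₂a.
Pulley: (T₁ − T₂)R = Iα = I(a/R), so T₁ − T₂ = (I/R²)a = (1/2)M_p a = 1.310·a.
Adding the three: (m₁ − m₂)g = (m₁ + m₂ + 1.310)a, so a = (3.86 − 0.811)(9.81)/(3.86 + 0.811 + 1.310) = 5.001 m/s².
α = a/R = 5.001/0.395 = 12.66 rad/s².

α ≈ 12.7 rad/s²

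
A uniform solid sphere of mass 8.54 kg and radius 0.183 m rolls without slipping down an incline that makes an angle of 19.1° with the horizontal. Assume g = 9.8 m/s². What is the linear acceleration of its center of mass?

a ≈ 2.29 m/s²

Translation along the incline: Mg sinθ − f = Ma.
Rotation about the center: fR = Iα with I = (2/5)MR². No-slip gives a = αR, so f = (I/R²)a = (2/5)M a.
Substituting: Mg sinθ = (1 + 0.4000)Ma, so a = g sinθ/(1 + 0.4000) = (9.8) sin 19.1° / 1.400 = 2.291 m/s².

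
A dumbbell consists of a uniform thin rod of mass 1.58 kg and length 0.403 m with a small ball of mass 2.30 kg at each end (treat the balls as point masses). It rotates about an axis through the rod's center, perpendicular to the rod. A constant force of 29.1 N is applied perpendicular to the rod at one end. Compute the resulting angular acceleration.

α ≈ 28.2 rad/s²

I_rod = (1/12)ML² = (1/12)(1.58)(0.403)² = 0.02138 kg·m².
I_balls = 2·m·(L/2)² = 2(2.30)(0.2015)² = 0.1868 kg·m².
Total I = 0.2082 kg·m².
τ = F·(L/2) = (29.1)(0.202) = 5.864 N·m.
α = τ/I = 5.864/0.2082 = 28.17 rad/s².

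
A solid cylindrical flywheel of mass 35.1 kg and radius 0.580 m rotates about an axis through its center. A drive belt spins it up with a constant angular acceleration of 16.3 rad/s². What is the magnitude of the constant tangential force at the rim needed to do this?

I = ½MR² = (1/2)(35.1)(0.580)² = 5.904 kg·m².
The required torque is τ = Iα = (5.904)(16.30) = 96.23 N·m.
A tangential force at the rim gives τ = FR, so F = τ/R = 96.23/0.580 = 165.9 N.

F ≈ 166 N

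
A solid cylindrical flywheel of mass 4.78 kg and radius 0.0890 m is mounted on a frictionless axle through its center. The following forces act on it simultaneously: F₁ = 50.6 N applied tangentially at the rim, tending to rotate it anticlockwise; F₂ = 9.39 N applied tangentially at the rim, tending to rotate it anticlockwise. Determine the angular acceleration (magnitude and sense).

I = ½MR² = (1/2)(4.78)(0.0890)² = 0.01893 kg·m².
Taking anticlockwise as positive: τ₁ = +(50.6)(0.0890) = +4.503 N·m; τ₂ = +(9.39)(0.0890) = +0.8357 N·m.
Net torque τ = 5.339 N·m.
α = τ/I = 5.339/0.01893 = 282.0 rad/s².

α ≈ 282 rad/s², anticlockwise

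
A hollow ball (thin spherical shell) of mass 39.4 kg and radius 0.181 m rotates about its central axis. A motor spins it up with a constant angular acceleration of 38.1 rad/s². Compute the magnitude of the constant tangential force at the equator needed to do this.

F ≈ 181 N

I = (2/3)MR² = (2/3)(39.4)(0.181)² = 0.8605 kg·m².
The required torque is τ = Iα = (0.8605)(38.10) = 32.79 N·m.
A tangential force at the equator gives τ = FR, so F = τ/R = 32.79/0.181 = 181.1 N.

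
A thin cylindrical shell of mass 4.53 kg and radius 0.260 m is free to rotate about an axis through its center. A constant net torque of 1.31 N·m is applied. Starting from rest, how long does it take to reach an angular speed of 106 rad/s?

t ≈ 24.8 s

I = MR² = (4.53)(0.260)² = 0.3062 kg·m².
α = τ/I = 1.31/0.3062 = 4.278 rad/s².
ω = αt ⇒ t = ω/α = 106/4.278 = 24.78 s.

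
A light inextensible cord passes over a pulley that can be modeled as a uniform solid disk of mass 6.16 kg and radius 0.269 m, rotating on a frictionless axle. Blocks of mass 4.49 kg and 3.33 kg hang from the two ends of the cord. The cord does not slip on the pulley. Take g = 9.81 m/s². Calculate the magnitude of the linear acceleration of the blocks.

a ≈ 1.04 m/s²

I = ½MR² = (1/2)(6.16)(0.269)² = 0.2229 kg·m².
Heavier block: m₁g − T₁ = m₁a. Lighter block: T₂ − m₂g = m₂a.
Pulley: (T₁ − T₂)R = Iα = I(a/R), so T₁ − T₂ = (I/R²)a = (1/2)M_p a = 3.080·a.
Adding the three: (m₁ − m₂)g = (m₁ + m₂ + 3.080)a, so a = (4.49 − 3.33)(9.81)/(4.49 + 3.33 + 3.080) = 1.044 m/s².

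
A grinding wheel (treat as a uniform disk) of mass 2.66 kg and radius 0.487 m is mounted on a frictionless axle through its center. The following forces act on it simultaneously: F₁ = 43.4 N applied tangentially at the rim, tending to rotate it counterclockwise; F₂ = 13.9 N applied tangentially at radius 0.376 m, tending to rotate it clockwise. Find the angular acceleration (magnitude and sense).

I = ½MR² = (1/2)(2.66)(0.487)² = 0.3154 kg·m².
Taking counterclockwise as positive: τ₁ = +(43.4)(0.487) = +21.14 N·m; τ₂ = −(13.9)(0.376) = −5.226 N·m.
Net torque τ = 15.91 N·m.
α = τ/I = 15.91/0.3154 = 50.44 rad/s².

α ≈ 50.4 rad/s², counterclockwise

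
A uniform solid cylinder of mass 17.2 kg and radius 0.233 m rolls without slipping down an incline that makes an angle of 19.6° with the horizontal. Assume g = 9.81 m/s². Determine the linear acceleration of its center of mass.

a ≈ 2.19 m/s²

Translation along the incline: Mg sinθ − f = Ma.
Rotation about the center: fR = Iα with I = ½MR². No-slip gives a = αR, so f = (I/R²)a = (1/2)M a.
Substituting: Mg sinθ = (1 + 0.5000)Ma, so a = g sinθ/(1 + 0.5000) = (9.81) sin 19.6° / 1.500 = 2.194 m/s².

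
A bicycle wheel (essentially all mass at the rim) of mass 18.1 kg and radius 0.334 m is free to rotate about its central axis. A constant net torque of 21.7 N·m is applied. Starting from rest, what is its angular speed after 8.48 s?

ω ≈ 91.1 rad/s

I = MR² = (18.1)(0.334)² = 2.019 kg·m².
α = τ/I = 21.7/2.019 = 10.75 rad/s².
ω = ω₀ + αt = 0 + (10.75)(8.48) = 91.13 rad/s.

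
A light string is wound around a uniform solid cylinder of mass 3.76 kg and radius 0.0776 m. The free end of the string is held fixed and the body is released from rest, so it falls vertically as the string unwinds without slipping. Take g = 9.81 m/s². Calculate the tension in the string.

Translation: Mg − T = Ma. Rotation about the center: TR = Iα with I = ½MR².
With a = αR: T = (I/R²)a = (1/2)M a, so Mg = (1 + 0.5000)Ma.
a = g/(1 + 0.5000) = 9.81/1.500 = 6.540 m/s².
T = 0.5000·M·a = (0.5000)(3.76)(6.540) = 12.30 N.

T ≈ 12.3 N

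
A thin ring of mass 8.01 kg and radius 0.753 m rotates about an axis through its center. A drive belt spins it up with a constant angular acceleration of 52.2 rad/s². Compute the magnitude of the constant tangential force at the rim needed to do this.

F ≈ 315 N

I = MR² = (8.01)(0.753)² = 4.542 kg·m².
The required torque is τ = Iα = (4.542)(52.20) = 237.1 N·m.
A tangential force at the rim gives τ = FR, so F = τ/R = 237.1/0.753 = 314.8 N.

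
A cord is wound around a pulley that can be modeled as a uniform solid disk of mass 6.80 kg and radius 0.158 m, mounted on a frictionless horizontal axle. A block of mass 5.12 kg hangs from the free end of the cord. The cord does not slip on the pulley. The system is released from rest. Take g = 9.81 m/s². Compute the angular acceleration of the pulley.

α ≈ 37.3 rad/s²

I = ½MR² = (1/2)(6.80)(0.158)² = 0.08488 kg·m².
Block: mg − T = ma. Pulley: TR = Iα. No-slip: a = αR, so T = (I/R²)a = 3.400·a.
Then mg = (m + 3.400)a, so a = (5.12)(9.81)/(5.12 + 3.400) = 5.895 m/s².
α = a/R = 5.895/0.158 = 37.31 rad/s².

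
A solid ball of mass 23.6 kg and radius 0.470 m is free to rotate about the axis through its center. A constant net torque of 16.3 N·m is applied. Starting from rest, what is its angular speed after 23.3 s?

ω ≈ 182 rad/s

I = (2/5)MR² = (2/5)(23.6)(0.470)² = 2.085 kg·m².
α = τ/I = 16.3/2.085 = 7.817 rad/s².
ω = ω₀ + αt = 0 + (7.817)(23.3) = 182.1 rad/s.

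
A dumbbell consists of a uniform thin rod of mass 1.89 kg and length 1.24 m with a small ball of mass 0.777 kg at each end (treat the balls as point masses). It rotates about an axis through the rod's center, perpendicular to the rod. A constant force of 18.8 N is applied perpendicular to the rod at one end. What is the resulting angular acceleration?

I_rod = (1/12)ML² = (1/12)(1.89)(1.24)² = 0.2422 kg·m².
I_balls = 2·m·(L/2)² = 2(0.777)(0.6200)² = 0.5974 kg·m².
Total I = 0.8395 kg·m².
τ = F·(L/2) = (18.8)(0.620) = 11.66 N·m.
α = τ/I = 11.66/0.8395 = 13.88 rad/s².

α ≈ 13.9 rad/s²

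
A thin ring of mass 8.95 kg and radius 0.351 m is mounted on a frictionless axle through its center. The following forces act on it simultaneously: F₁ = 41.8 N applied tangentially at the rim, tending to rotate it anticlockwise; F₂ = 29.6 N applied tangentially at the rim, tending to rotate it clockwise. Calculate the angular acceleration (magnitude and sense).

I = MR² = (8.95)(0.351)² = 1.103 kg·m².
Taking anticlockwise as positive: τ₁ = +(41.8)(0.351) = +14.67 N·m; τ₂ = −(29.6)(0.351) = −10.39 N·m.
Net torque τ = 4.282 N·m.
α = τ/I = 4.282/1.103 = 3.884 rad/s².

α ≈ 3.88 rad/s², anticlockwise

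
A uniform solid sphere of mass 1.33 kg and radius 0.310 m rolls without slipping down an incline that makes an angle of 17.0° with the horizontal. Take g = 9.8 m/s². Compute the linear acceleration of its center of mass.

Translation along the incline: Mg sinθ − f = Ma.
Rotation about the center: fR = Iα with I = (2/5)MR². No-slip gives a = αR, so f = (I/R²)a = (2/5)M a.
Substituting: Mg sinθ = (1 + 0.4000)Ma, so a = g sinθ/(1 + 0.4000) = (9.8) sin 17.0° / 1.400 = 2.047 m/s².

a ≈ 2.05 m/s²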